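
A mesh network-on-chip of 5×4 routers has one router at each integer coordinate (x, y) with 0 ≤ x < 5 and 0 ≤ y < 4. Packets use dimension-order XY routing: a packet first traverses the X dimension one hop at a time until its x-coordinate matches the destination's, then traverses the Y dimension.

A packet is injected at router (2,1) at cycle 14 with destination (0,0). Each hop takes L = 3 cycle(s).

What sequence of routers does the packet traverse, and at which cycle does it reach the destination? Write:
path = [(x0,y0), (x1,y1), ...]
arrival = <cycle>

[0] x=2 y=1 t=14
[1] x=1 y=1 t=17 →W
[2] x=0 y=1 t=20 →W
[3] x=0 y=0 t=23 →S

path = [(2,1), (1,1), (0,1), (0,0)]
arrival = 23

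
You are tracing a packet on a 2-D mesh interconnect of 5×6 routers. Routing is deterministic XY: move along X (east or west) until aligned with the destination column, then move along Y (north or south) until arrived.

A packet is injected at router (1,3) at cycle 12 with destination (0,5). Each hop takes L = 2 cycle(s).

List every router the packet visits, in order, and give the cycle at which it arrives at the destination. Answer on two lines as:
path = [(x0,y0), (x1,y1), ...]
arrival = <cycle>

hop 0: (1,3) @ cyc 12
hop 1: (0,3) @ cyc 14  [W]
hop 2: (0,4) @ cyc 16  [N]
hop 3: (0,5) @ cyc 18  [N]

path = [(1,3), (0,3), (0,4), (0,5)]
arrival = 18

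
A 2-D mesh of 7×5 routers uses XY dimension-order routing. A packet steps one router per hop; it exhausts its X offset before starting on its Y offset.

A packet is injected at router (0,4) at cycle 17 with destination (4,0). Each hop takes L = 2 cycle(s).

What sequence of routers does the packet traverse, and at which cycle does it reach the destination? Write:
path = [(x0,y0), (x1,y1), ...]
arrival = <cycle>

  0. router=(0,4) cycle=17 (inject)
  1. router=(1,4) cycle=19 dir=E
  2. router=(2,4) cycle=21 dir=E
  3. router=(3,4) cycle=23 dir=E
  4. router=(4,4) cycle=25 dir=E
  5. router=(4,3) cycle=27 dir=S
  6. router=(4,2) cycle=29 dir=S
  7. router=(4,1) cycle=31 dir=S
  8. router=(4,0) cycle=33 dir=S

path = [(0,4), (1,4), (2,4), (3,4), (4,4), (4,3), (4,2), (4,1), (4,0)]
arrival = 33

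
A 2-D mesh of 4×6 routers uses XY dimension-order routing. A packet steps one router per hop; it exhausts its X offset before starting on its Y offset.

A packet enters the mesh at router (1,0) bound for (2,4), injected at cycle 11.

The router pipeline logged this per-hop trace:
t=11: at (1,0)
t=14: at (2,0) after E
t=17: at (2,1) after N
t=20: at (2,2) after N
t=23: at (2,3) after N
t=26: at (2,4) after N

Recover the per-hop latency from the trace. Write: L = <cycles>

L = 3

From hop 0 (11) to hop 1 (14): +3 cycles.
One hop costs L cycles, so L = 3.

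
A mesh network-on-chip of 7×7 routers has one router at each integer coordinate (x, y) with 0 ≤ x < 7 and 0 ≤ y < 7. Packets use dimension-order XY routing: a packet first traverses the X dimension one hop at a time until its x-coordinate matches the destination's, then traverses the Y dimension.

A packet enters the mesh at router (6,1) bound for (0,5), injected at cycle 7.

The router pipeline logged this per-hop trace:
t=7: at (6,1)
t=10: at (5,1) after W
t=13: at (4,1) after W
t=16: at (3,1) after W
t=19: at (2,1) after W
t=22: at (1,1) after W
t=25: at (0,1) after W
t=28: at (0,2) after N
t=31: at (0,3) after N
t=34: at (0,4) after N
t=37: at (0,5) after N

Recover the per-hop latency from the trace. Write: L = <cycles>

L = 3

Between hops 0 and 1 the cycle counter advances 10 − 7 = 3.
One hop costs L cycles, so L = 3.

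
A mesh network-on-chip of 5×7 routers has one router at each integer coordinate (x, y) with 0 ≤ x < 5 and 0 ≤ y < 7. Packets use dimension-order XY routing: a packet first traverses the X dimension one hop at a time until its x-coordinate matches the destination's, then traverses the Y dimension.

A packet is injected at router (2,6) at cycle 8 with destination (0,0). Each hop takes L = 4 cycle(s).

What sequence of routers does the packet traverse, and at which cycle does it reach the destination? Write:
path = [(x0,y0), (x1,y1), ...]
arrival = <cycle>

path = [(2,6), (1,6), (0,6), (0,5), (0,4), (0,3), (0,2), (0,1), (0,0)]
arrival = 40

#0 — 2,6 | c8
#1 — 1,6 | c12 | W
#2 — 0,6 | c16 | W
#3 — 0,5 | c20 | S
#4 — 0,4 | c24 | S
#5 — 0,3 | c28 | S
#6 — 0,2 | c32 | S
#7 — 0,1 | c36 | S
#8 — 0,0 | c40 | S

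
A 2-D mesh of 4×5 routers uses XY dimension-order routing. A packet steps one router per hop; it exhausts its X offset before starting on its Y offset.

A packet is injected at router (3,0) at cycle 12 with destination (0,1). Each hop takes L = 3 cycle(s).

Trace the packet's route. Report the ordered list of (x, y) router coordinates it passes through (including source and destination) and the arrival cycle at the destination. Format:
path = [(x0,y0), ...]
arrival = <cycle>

[0] x=3 y=0 t=12
[1] x=2 y=0 t=15 →W
[2] x=1 y=0 t=18 →W
[3] x=0 y=0 t=21 →W
[4] x=0 y=1 t=24 →N

path = [(3,0), (2,0), (1,0), (0,0), (0,1)]
arrival = 24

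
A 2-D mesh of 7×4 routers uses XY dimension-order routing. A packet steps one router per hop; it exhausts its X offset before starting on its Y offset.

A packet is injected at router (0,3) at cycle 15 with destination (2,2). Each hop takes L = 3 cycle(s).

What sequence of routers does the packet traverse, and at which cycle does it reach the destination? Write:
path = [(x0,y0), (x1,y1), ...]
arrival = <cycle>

path = [(0,3), (1,3), (2,3), (2,2)]
arrival = 24

t=15: at (0,3)
t=18: at (1,3) after E
t=21: at (2,3) after E
t=24: at (2,2) after S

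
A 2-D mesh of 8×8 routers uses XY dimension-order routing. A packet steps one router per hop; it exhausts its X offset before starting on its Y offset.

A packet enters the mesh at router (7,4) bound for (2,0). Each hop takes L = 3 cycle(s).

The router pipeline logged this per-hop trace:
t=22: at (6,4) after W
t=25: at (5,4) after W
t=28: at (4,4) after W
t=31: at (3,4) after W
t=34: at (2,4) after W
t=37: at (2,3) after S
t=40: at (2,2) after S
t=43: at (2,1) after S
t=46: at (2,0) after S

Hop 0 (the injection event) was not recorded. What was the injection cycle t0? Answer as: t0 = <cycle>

t0 = 19

cyc[1] = 22 and cyc[k] = t0 + k·L for every k.
Therefore t0 = 22 − L = 19.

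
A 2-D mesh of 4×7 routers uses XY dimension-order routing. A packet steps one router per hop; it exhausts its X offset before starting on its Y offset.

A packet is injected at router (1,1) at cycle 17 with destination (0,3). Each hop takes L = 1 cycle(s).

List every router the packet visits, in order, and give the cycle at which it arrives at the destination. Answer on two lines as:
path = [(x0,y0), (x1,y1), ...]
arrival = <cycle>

#0 — 1,1 | c17
#1 — 0,1 | c18 | W
#2 — 0,2 | c19 | N
#3 — 0,3 | c20 | N

path = [(1,1), (0,1), (0,2), (0,3)]
arrival = 20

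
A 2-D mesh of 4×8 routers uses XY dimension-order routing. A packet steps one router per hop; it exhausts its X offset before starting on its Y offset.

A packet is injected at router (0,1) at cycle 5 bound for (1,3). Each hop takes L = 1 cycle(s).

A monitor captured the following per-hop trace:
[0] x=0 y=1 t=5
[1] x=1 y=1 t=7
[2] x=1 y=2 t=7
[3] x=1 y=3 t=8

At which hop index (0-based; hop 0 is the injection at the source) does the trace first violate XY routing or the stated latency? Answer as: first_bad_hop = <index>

first_bad_hop = 1

  1: Δx=+1 Δy=+0 Δt=2 [BAD: Δcyc=2≠L]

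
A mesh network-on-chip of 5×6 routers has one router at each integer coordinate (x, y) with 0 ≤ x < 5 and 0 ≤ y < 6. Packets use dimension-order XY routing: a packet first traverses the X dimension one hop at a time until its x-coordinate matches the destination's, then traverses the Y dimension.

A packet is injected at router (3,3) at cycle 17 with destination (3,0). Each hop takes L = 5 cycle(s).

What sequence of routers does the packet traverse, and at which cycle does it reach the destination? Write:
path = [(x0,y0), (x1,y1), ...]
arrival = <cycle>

hop 0: (3,3) @ cyc 17
hop 1: (3,2) @ cyc 22  [S]
hop 2: (3,1) @ cyc 27  [S]
hop 3: (3,0) @ cyc 32  [S]

path = [(3,3), (3,2), (3,1), (3,0)]
arrival = 32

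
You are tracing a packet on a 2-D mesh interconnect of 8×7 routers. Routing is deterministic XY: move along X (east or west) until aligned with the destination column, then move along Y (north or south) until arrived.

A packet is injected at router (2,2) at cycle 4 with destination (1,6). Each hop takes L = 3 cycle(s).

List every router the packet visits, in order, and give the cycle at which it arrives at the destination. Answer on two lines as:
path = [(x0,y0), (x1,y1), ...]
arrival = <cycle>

path = [(2,2), (1,2), (1,3), (1,4), (1,5), (1,6)]
arrival = 19

[0] x=2 y=2 t=4
[1] x=1 y=2 t=7 →W
[2] x=1 y=3 t=10 →N
[3] x=1 y=4 t=13 →N
[4] x=1 y=5 t=16 →N
[5] x=1 y=6 t=19 →N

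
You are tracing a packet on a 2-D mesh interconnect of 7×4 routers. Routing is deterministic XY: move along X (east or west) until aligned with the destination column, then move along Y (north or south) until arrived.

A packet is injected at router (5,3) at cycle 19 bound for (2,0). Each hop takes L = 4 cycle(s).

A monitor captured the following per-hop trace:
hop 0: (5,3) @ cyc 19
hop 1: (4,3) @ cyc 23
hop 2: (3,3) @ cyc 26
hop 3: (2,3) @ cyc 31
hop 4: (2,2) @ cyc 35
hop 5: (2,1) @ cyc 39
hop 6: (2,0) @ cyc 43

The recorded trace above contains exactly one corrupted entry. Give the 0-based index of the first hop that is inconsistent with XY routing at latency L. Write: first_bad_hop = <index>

[1] (-1,+0) / 4c ⇒ ok
[2] (-1,+0) / 3c ⇒ BAD: Δcyc=3≠L

first_bad_hop = 2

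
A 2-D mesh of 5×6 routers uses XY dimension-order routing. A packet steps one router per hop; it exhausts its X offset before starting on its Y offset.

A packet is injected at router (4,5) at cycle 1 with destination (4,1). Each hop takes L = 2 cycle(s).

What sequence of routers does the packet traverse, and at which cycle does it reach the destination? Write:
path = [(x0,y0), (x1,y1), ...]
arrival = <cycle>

  0. router=(4,5) cycle=1 (inject)
  1. router=(4,4) cycle=3 dir=S
  2. router=(4,3) cycle=5 dir=S
  3. router=(4,2) cycle=7 dir=S
  4. router=(4,1) cycle=9 dir=S

path = [(4,5), (4,4), (4,3), (4,2), (4,1)]
arrival = 9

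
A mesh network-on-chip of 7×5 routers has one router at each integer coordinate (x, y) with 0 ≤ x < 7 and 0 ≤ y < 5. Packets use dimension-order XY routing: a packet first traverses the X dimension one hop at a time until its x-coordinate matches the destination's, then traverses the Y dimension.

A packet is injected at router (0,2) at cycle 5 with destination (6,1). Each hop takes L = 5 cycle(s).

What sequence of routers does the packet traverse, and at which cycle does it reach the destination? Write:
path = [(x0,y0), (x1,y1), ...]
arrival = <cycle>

path = [(0,2), (1,2), (2,2), (3,2), (4,2), (5,2), (6,2), (6,1)]
arrival = 40

[0] x=0 y=2 t=5
[1] x=1 y=2 t=10 →E
[2] x=2 y=2 t=15 →E
[3] x=3 y=2 t=20 →E
[4] x=4 y=2 t=25 →E
[5] x=5 y=2 t=30 →E
[6] x=6 y=2 t=35 →E
[7] x=6 y=1 t=40 →S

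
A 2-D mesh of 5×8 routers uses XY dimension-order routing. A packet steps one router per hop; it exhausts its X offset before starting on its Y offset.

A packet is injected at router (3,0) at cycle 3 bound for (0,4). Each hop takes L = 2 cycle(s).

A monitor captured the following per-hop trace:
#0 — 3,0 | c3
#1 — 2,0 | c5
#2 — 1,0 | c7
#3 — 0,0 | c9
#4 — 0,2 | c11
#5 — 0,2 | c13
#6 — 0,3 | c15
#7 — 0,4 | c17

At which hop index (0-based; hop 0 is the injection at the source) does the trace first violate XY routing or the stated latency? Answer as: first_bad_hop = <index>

first_bad_hop = 4

check 1→ d=(-1,0) cyc+2: ok
check 2→ d=(-1,0) cyc+2: ok
check 3→ d=(-1,0) cyc+2: ok
check 4→ d=(0,2) cyc+2: BAD: non-unit step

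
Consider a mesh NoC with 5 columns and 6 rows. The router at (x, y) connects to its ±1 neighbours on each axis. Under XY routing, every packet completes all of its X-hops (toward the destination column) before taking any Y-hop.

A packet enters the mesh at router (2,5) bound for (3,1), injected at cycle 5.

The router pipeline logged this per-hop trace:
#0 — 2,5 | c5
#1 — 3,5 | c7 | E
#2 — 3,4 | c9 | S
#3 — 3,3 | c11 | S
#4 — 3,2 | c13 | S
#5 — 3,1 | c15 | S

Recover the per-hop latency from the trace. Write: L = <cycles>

cyc[1] − cyc[0] = 7 − 5 = 2.
Each hop adds L, hence L = 2.

L = 2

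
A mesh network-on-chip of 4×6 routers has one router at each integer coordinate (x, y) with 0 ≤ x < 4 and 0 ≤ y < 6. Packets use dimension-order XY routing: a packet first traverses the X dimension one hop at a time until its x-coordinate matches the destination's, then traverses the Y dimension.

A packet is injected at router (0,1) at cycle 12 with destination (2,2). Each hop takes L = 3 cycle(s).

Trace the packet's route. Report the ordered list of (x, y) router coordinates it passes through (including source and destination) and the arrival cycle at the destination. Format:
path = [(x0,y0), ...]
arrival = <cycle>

path = [(0,1), (1,1), (2,1), (2,2)]
arrival = 21

hop 0: (0,1) @ cyc 12
hop 1: (1,1) @ cyc 15  [E]
hop 2: (2,1) @ cyc 18  [E]
hop 3: (2,2) @ cyc 21  [N]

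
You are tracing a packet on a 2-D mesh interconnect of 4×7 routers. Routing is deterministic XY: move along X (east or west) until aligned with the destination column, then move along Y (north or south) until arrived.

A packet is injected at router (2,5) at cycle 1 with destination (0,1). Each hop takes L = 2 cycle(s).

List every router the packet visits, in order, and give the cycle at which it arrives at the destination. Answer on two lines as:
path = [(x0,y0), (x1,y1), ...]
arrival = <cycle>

t=1: at (2,5)
t=3: at (1,5) after W
t=5: at (0,5) after W
t=7: at (0,4) after S
t=9: at (0,3) after S
t=11: at (0,2) after S
t=13: at (0,1) after S

path = [(2,5), (1,5), (0,5), (0,4), (0,3), (0,2), (0,1)]
arrival = 13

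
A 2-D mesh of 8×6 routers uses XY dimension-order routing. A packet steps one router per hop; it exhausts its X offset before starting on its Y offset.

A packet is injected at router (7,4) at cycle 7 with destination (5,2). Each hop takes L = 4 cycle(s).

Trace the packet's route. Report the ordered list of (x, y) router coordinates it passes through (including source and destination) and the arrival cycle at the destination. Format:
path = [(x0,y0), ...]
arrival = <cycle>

src (7,4)  cyc=7
W→(6,4)  cyc=11
W→(5,4)  cyc=15
S→(5,3)  cyc=19
S→(5,2)  cyc=23

path = [(7,4), (6,4), (5,4), (5,3), (5,2)]
arrival = 23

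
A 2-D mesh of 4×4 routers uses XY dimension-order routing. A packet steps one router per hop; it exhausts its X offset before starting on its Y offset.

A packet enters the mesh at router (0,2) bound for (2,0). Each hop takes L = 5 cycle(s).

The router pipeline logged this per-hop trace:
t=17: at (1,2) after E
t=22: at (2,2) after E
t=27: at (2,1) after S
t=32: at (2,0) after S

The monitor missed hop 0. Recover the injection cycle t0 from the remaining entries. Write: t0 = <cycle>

t0 = 12

Hop 1 reached at cycle 17; hop k is at t0 + k·L.
t0 = cyc[1] − L = 17 − 5 = 12.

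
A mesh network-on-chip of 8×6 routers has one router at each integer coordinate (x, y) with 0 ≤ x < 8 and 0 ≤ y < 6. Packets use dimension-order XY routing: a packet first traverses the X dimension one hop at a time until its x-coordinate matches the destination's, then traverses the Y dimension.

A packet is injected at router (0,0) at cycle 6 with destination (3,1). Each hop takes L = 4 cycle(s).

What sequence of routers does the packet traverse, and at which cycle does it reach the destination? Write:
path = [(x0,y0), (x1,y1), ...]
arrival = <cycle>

hop 0: (0,0) @ cyc 6
hop 1: (1,0) @ cyc 10  [E]
hop 2: (2,0) @ cyc 14  [E]
hop 3: (3,0) @ cyc 18  [E]
hop 4: (3,1) @ cyc 22  [N]

path = [(0,0), (1,0), (2,0), (3,0), (3,1)]
arrival = 22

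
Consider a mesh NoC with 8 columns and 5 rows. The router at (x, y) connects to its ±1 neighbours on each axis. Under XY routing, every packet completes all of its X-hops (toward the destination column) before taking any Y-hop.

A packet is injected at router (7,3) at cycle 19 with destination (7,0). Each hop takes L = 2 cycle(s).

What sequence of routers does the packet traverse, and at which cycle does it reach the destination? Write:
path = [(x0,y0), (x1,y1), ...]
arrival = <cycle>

src (7,3)  cyc=19
S→(7,2)  cyc=21
S→(7,1)  cyc=23
S→(7,0)  cyc=25

path = [(7,3), (7,2), (7,1), (7,0)]
arrival = 25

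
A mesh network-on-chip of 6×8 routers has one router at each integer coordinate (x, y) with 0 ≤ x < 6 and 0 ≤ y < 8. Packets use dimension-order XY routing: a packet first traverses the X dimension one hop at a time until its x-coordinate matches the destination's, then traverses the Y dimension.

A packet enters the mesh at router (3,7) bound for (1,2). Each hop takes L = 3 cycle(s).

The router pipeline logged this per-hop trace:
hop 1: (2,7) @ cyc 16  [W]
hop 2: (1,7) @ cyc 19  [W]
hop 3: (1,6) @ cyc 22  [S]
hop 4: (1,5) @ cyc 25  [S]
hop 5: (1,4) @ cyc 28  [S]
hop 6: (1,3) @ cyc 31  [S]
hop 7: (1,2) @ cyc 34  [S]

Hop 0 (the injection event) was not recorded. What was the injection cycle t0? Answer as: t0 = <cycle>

At hop 1 the cycle is 16; in general cyc_k = t0 + kL.
Subtract one hop: t0 = 16 − 3 = 13.

t0 = 13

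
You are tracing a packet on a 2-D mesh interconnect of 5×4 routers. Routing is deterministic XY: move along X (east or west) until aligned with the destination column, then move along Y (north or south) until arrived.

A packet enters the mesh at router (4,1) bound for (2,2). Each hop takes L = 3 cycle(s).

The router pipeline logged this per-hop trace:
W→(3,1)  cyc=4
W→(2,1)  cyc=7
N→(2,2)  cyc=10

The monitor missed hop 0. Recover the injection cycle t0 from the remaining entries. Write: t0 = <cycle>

Hop 1 reached at cycle 4; hop k is at t0 + k·L.
Therefore t0 = 4 − L = 1.

t0 = 1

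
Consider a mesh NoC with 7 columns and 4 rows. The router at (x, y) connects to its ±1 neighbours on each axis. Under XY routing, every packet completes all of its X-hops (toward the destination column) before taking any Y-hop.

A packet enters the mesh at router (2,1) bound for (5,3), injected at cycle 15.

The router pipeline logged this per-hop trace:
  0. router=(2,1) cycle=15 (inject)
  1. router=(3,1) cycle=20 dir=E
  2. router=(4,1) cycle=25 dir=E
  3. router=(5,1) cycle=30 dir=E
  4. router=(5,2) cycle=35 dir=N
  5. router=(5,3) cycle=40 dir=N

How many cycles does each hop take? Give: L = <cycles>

L = 5

Between hops 0 and 1 the cycle counter advances 20 − 15 = 5.
Per-hop latency L = Δcyc = 5.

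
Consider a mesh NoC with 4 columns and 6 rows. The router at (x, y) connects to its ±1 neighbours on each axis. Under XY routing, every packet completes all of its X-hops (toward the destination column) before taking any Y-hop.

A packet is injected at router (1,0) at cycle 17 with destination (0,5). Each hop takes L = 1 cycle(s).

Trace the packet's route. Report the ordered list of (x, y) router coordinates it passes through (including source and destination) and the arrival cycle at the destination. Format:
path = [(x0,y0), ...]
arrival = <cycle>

[0] x=1 y=0 t=17
[1] x=0 y=0 t=18 →W
[2] x=0 y=1 t=19 →N
[3] x=0 y=2 t=20 →N
[4] x=0 y=3 t=21 →N
[5] x=0 y=4 t=22 →N
[6] x=0 y=5 t=23 →N

path = [(1,0), (0,0), (0,1), (0,2), (0,3), (0,4), (0,5)]
arrival = 23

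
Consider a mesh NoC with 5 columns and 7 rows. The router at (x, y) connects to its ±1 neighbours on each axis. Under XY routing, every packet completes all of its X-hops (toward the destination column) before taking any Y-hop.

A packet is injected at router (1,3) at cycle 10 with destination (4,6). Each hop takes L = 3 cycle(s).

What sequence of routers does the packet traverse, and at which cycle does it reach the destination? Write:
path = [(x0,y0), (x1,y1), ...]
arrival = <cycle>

path = [(1,3), (2,3), (3,3), (4,3), (4,4), (4,5), (4,6)]
arrival = 28

src (1,3)  cyc=10
E→(2,3)  cyc=13
E→(3,3)  cyc=16
E→(4,3)  cyc=19
N→(4,4)  cyc=22
N→(4,5)  cyc=25
N→(4,6)  cyc=28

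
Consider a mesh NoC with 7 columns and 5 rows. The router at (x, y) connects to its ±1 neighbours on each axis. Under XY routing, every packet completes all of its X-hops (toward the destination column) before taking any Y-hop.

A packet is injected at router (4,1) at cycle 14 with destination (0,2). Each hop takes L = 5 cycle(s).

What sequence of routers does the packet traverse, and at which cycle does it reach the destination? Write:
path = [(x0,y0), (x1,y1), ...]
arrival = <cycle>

path = [(4,1), (3,1), (2,1), (1,1), (0,1), (0,2)]
arrival = 39

src (4,1)  cyc=14
W→(3,1)  cyc=19
W→(2,1)  cyc=24
W→(1,1)  cyc=29
W→(0,1)  cyc=34
N→(0,2)  cyc=39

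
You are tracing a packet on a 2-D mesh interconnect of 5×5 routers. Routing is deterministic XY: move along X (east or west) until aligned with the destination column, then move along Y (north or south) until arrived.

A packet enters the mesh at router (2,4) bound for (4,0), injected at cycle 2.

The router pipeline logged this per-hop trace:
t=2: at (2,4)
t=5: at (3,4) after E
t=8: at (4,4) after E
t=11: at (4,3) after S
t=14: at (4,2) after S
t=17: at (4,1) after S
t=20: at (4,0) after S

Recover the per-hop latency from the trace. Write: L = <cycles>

L = 3

From hop 0 (2) to hop 1 (5): +3 cycles.
Each hop adds L, hence L = 3.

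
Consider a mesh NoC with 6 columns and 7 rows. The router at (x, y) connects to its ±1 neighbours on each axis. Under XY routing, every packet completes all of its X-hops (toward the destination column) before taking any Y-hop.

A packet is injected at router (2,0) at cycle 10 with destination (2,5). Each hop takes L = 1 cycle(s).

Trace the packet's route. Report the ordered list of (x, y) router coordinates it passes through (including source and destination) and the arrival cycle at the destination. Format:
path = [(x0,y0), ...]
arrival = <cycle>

#0 — 2,0 | c10
#1 — 2,1 | c11 | N
#2 — 2,2 | c12 | N
#3 — 2,3 | c13 | N
#4 — 2,4 | c14 | N
#5 — 2,5 | c15 | N

path = [(2,0), (2,1), (2,2), (2,3), (2,4), (2,5)]
arrival = 15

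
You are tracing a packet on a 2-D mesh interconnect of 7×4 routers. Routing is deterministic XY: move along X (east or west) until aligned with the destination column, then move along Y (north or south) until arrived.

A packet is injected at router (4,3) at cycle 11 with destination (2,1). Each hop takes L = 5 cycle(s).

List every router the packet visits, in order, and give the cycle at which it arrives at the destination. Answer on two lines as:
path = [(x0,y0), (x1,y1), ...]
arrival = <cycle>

[0] x=4 y=3 t=11
[1] x=3 y=3 t=16 →W
[2] x=2 y=3 t=21 →W
[3] x=2 y=2 t=26 →S
[4] x=2 y=1 t=31 →S

path = [(4,3), (3,3), (2,3), (2,2), (2,1)]
arrival = 31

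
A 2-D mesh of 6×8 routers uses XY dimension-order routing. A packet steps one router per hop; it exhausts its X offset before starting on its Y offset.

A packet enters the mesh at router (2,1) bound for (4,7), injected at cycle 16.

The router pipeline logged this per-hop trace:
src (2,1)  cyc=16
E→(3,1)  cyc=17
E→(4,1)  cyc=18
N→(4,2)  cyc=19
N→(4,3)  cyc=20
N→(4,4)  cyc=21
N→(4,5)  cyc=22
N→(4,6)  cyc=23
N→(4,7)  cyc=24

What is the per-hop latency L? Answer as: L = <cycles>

cyc[1] − cyc[0] = 17 − 16 = 1.
Per-hop latency L = Δcyc = 1.

L = 1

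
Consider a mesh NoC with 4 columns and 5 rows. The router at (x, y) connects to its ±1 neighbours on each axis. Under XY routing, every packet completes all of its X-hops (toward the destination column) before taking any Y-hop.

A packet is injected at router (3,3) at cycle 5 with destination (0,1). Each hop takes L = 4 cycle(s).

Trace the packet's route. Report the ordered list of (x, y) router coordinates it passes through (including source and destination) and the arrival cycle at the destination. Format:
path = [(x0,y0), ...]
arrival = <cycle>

path = [(3,3), (2,3), (1,3), (0,3), (0,2), (0,1)]
arrival = 25

src (3,3)  cyc=5
W→(2,3)  cyc=9
W→(1,3)  cyc=13
W→(0,3)  cyc=17
S→(0,2)  cyc=21
S→(0,1)  cyc=25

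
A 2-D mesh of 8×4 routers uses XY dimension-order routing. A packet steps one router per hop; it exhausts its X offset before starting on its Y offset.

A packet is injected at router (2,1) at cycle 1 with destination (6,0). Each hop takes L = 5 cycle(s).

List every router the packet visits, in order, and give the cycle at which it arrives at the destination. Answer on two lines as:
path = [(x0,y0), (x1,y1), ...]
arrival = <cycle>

path = [(2,1), (3,1), (4,1), (5,1), (6,1), (6,0)]
arrival = 26

src (2,1)  cyc=1
E→(3,1)  cyc=6
E→(4,1)  cyc=11
E→(5,1)  cyc=16
E→(6,1)  cyc=21
S→(6,0)  cyc=26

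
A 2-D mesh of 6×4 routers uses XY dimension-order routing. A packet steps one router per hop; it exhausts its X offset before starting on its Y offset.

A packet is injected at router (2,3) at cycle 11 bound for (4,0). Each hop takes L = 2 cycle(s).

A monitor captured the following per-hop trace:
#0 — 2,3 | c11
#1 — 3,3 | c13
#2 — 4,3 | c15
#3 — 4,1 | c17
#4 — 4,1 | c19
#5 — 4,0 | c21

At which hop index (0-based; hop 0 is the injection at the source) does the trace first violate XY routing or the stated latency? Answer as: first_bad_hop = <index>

  1: Δx=+1 Δy=+0 Δt=2 [ok]
  2: Δx=+1 Δy=+0 Δt=2 [ok]
  3: Δx=+0 Δy=-2 Δt=2 [BAD: non-unit step]

first_bad_hop = 3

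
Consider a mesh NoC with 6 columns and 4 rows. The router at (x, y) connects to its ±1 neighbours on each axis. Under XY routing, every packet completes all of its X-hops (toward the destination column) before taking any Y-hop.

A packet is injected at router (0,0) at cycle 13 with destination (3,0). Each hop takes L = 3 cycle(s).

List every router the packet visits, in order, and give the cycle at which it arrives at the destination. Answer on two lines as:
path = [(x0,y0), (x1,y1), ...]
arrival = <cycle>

t=13: at (0,0)
t=16: at (1,0) after E
t=19: at (2,0) after E
t=22: at (3,0) after E

path = [(0,0), (1,0), (2,0), (3,0)]
arrival = 22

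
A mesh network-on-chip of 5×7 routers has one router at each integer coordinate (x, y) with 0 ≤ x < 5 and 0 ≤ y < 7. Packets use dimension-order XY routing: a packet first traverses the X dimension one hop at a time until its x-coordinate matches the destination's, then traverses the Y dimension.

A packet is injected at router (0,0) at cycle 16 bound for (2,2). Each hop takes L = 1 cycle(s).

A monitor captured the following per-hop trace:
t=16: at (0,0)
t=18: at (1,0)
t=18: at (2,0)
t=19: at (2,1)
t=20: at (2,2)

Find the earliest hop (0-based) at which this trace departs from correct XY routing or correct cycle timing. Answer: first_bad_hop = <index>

first_bad_hop = 1

check 1→ d=(1,0) cyc+2: BAD: Δcyc=2≠L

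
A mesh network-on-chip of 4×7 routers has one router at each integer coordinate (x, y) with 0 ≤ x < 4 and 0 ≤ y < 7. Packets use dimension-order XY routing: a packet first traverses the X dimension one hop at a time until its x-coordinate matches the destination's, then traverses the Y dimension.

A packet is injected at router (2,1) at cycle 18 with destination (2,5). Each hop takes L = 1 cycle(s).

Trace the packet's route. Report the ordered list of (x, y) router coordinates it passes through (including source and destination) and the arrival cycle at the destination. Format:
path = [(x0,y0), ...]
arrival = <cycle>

#0 — 2,1 | c18
#1 — 2,2 | c19 | N
#2 — 2,3 | c20 | N
#3 — 2,4 | c21 | N
#4 — 2,5 | c22 | N

path = [(2,1), (2,2), (2,3), (2,4), (2,5)]
arrival = 22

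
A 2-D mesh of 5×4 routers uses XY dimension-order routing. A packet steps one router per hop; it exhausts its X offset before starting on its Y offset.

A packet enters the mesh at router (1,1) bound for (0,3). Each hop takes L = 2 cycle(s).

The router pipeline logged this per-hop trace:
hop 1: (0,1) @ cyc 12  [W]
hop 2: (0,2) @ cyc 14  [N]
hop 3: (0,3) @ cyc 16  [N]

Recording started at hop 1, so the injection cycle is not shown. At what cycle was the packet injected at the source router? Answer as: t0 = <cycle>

t0 = 10

cyc[1] = 12 and cyc[k] = t0 + k·L for every k.
t0 = cyc[1] − L = 12 − 2 = 10.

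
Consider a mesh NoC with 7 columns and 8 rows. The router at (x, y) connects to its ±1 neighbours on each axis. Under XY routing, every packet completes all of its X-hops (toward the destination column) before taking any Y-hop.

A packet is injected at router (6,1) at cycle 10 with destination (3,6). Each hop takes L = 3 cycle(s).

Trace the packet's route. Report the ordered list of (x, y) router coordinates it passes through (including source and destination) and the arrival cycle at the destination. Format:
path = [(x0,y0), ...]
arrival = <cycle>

[0] x=6 y=1 t=10
[1] x=5 y=1 t=13 →W
[2] x=4 y=1 t=16 →W
[3] x=3 y=1 t=19 →W
[4] x=3 y=2 t=22 →N
[5] x=3 y=3 t=25 →N
[6] x=3 y=4 t=28 →N
[7] x=3 y=5 t=31 →N
[8] x=3 y=6 t=34 →N

path = [(6,1), (5,1), (4,1), (3,1), (3,2), (3,3), (3,4), (3,5), (3,6)]
arrival = 34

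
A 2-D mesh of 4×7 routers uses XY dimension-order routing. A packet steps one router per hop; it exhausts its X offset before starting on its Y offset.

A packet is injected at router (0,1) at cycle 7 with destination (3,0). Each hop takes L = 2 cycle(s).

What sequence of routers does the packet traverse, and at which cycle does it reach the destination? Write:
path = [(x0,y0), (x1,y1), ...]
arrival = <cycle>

  0. router=(0,1) cycle=7 (inject)
  1. router=(1,1) cycle=9 dir=E
  2. router=(2,1) cycle=11 dir=E
  3. router=(3,1) cycle=13 dir=E
  4. router=(3,0) cycle=15 dir=S

path = [(0,1), (1,1), (2,1), (3,1), (3,0)]
arrival = 15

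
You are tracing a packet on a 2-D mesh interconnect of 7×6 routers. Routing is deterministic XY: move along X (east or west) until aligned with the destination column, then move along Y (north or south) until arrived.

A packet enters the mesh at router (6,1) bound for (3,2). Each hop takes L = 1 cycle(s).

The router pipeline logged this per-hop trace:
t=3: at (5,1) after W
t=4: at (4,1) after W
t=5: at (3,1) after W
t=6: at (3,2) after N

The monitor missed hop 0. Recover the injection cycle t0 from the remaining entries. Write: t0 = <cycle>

t0 = 2

At hop 1 the cycle is 3; in general cyc_k = t0 + kL.
Subtract one hop: t0 = 3 − 1 = 2.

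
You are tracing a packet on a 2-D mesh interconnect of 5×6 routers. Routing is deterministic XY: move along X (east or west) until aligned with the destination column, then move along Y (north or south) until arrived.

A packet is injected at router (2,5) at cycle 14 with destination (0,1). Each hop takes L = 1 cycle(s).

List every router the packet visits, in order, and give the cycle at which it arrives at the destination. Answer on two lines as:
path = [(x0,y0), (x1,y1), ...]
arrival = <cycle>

path = [(2,5), (1,5), (0,5), (0,4), (0,3), (0,2), (0,1)]
arrival = 20

hop 0: (2,5) @ cyc 14
hop 1: (1,5) @ cyc 15  [W]
hop 2: (0,5) @ cyc 16  [W]
hop 3: (0,4) @ cyc 17  [S]
hop 4: (0,3) @ cyc 18  [S]
hop 5: (0,2) @ cyc 19  [S]
hop 6: (0,1) @ cyc 20  [S]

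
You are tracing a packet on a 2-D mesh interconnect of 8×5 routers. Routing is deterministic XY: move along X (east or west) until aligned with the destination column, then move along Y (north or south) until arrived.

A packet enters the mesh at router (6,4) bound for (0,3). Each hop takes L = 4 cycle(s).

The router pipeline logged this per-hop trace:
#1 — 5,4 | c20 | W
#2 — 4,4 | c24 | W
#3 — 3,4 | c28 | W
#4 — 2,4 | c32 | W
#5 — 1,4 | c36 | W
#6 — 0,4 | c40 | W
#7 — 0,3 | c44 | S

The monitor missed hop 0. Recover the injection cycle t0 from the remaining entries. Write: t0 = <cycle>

The first recorded entry is hop 1 at cycle 20.
Subtract one hop: t0 = 20 − 4 = 16.

t0 = 16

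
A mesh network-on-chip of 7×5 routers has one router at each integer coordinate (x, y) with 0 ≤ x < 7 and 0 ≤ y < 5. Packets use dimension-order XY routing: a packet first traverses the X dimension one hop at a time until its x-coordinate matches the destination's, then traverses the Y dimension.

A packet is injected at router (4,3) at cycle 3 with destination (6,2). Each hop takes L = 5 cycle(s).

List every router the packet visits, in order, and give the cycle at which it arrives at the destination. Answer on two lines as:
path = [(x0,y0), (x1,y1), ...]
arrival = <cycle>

path = [(4,3), (5,3), (6,3), (6,2)]
arrival = 18

src (4,3)  cyc=3
E→(5,3)  cyc=8
E→(6,3)  cyc=13
S→(6,2)  cyc=18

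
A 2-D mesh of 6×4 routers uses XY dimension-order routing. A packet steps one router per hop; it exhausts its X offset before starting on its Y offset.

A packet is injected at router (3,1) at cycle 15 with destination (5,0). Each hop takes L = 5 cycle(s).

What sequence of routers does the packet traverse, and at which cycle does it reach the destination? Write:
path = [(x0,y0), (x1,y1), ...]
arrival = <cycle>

path = [(3,1), (4,1), (5,1), (5,0)]
arrival = 30

t=15: at (3,1)
t=20: at (4,1) after E
t=25: at (5,1) after E
t=30: at (5,0) after S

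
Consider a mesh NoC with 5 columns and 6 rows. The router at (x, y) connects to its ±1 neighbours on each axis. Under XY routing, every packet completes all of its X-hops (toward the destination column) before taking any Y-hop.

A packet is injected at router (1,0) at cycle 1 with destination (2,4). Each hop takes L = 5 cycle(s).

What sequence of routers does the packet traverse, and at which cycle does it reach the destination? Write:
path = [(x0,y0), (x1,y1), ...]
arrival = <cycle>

path = [(1,0), (2,0), (2,1), (2,2), (2,3), (2,4)]
arrival = 26

t=1: at (1,0)
t=6: at (2,0) after E
t=11: at (2,1) after N
t=16: at (2,2) after N
t=21: at (2,3) after N
t=26: at (2,4) after N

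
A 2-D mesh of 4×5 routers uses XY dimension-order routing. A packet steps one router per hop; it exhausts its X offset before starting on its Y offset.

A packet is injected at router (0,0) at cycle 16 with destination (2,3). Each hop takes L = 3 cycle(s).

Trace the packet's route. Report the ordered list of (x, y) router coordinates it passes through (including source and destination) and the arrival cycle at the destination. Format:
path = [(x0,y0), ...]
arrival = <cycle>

path = [(0,0), (1,0), (2,0), (2,1), (2,2), (2,3)]
arrival = 31

t=16: at (0,0)
t=19: at (1,0) after E
t=22: at (2,0) after E
t=25: at (2,1) after N
t=28: at (2,2) after N
t=31: at (2,3) after N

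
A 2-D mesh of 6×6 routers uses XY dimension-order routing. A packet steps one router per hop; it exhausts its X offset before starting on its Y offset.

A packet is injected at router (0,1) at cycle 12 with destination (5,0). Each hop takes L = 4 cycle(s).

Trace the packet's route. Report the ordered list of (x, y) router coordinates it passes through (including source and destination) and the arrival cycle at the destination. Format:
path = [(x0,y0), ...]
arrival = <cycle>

src (0,1)  cyc=12
E→(1,1)  cyc=16
E→(2,1)  cyc=20
E→(3,1)  cyc=24
E→(4,1)  cyc=28
E→(5,1)  cyc=32
S→(5,0)  cyc=36

path = [(0,1), (1,1), (2,1), (3,1), (4,1), (5,1), (5,0)]
arrival = 36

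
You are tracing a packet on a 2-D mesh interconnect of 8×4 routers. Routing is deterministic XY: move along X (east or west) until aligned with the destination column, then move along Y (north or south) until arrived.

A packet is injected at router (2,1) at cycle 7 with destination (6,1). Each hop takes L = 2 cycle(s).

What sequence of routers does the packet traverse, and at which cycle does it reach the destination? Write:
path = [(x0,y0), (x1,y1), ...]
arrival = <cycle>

#0 — 2,1 | c7
#1 — 3,1 | c9 | E
#2 — 4,1 | c11 | E
#3 — 5,1 | c13 | E
#4 — 6,1 | c15 | E

path = [(2,1), (3,1), (4,1), (5,1), (6,1)]
arrival = 15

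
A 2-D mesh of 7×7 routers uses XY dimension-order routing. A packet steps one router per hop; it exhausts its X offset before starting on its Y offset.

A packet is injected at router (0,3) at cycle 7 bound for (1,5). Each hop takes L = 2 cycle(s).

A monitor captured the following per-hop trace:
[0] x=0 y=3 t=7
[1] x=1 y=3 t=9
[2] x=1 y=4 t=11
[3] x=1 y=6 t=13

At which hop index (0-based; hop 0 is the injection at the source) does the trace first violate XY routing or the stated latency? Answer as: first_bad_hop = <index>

first_bad_hop = 3

[1] (+1,+0) / 2c ⇒ ok
[2] (+0,+1) / 2c ⇒ ok
[3] (+0,+2) / 2c ⇒ BAD: non-unit step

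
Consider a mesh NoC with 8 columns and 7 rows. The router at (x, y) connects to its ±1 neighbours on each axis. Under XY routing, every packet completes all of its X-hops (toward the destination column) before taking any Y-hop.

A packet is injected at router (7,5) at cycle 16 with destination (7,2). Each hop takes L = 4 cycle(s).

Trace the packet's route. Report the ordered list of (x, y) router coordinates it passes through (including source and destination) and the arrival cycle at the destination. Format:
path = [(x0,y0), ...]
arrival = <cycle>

src (7,5)  cyc=16
S→(7,4)  cyc=20
S→(7,3)  cyc=24
S→(7,2)  cyc=28

path = [(7,5), (7,4), (7,3), (7,2)]
arrival = 28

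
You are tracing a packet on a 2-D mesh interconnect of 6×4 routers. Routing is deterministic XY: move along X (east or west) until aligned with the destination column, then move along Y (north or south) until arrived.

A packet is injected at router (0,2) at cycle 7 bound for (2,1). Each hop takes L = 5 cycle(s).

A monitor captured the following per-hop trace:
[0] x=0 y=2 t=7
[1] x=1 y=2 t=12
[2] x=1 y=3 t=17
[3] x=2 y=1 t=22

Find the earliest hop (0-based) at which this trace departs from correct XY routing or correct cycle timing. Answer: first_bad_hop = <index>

check 1→ d=(1,0) cyc+5: ok
check 2→ d=(0,1) cyc+5: BAD: Y-move but x=1≠2

first_bad_hop = 2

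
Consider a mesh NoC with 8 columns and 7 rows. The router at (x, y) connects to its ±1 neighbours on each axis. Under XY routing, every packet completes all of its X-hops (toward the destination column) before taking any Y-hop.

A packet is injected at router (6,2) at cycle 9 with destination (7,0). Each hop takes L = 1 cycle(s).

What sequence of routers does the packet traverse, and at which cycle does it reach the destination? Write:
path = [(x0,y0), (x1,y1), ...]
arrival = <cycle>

path = [(6,2), (7,2), (7,1), (7,0)]
arrival = 12

t=9: at (6,2)
t=10: at (7,2) after E
t=11: at (7,1) after S
t=12: at (7,0) after S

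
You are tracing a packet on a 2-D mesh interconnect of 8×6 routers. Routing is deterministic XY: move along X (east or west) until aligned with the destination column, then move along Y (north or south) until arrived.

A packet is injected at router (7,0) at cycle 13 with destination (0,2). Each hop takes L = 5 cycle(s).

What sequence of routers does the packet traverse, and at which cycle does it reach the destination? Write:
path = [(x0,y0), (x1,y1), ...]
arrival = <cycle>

[0] x=7 y=0 t=13
[1] x=6 y=0 t=18 →W
[2] x=5 y=0 t=23 →W
[3] x=4 y=0 t=28 →W
[4] x=3 y=0 t=33 →W
[5] x=2 y=0 t=38 →W
[6] x=1 y=0 t=43 →W
[7] x=0 y=0 t=48 →W
[8] x=0 y=1 t=53 →N
[9] x=0 y=2 t=58 →N

path = [(7,0), (6,0), (5,0), (4,0), (3,0), (2,0), (1,0), (0,0), (0,1), (0,2)]
arrival = 58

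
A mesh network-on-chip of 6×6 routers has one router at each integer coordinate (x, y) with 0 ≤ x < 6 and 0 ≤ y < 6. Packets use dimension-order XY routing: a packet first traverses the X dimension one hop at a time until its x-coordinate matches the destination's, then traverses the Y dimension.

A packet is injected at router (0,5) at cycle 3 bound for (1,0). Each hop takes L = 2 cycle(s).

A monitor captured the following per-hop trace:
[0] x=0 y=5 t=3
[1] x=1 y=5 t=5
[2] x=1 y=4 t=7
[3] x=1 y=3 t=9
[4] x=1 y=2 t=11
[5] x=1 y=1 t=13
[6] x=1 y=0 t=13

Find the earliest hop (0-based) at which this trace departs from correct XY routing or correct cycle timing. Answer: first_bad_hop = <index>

first_bad_hop = 6

hop 1: step (+1,+0), +2 cyc — ok
hop 2: step (+0,-1), +2 cyc — ok
hop 3: step (+0,-1), +2 cyc — ok
hop 4: step (+0,-1), +2 cyc — ok
hop 5: step (+0,-1), +2 cyc — ok
hop 6: step (+0,-1), +0 cyc — BAD: Δcyc=0≠L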